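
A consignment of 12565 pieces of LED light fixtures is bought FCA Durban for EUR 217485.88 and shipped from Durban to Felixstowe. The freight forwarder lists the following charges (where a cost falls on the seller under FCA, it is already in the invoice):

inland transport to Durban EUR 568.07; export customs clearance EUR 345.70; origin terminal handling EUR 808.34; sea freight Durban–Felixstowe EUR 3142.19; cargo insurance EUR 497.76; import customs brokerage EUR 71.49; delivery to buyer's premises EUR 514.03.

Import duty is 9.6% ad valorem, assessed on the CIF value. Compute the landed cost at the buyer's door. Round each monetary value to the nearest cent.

FCA: the seller delivers export-cleared goods to the carrier; the buyer bears costs from that point.
Already in the invoice (seller's account under FCA): inland to port, export clearance — exclude.
CIF value = FCA price + origin terminal + freight + insurance = 217485.88 + 808.34 + 3142.19 + 497.76 = 221934.17
Import duty = 221934.17 × 9.6% = 21305.68
Buyer bears: origin terminal 808.34 + freight 3142.19 + insurance 497.76 + brokerage 71.49 + delivery 514.03 + duty 21305.68 = 26339.49
Landed cost = invoice 217485.88 + 26339.49 = 243825.37

Total landed cost: EUR 243825.37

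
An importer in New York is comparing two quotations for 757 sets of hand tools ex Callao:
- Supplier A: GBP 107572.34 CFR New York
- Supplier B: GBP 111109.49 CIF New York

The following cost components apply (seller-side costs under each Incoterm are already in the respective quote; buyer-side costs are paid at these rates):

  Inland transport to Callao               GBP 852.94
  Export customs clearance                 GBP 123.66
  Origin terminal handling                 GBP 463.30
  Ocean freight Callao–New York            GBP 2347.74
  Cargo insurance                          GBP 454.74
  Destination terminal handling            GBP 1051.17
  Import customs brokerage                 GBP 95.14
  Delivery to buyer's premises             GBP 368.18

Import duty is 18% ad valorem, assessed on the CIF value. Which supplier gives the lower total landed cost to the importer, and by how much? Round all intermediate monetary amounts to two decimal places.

Supplier A is cheaper by GBP 3637.25

Supplier A (CFR):
CIF value = CFR price + insurance = 107572.34 + 454.74 = 108027.08
Import duty = 108027.08 × 18% = 19444.87
Buyer bears (A): 454.74 + 1051.17 + 95.14 + 368.18 = 1969.23
Landed cost (A) = invoice 107572.34 + 1969.23 + duty 19444.87 = 128986.44
Supplier B (CIF):
The CIF price already equals the CIF value: 111109.49
Import duty = 111109.49 × 18% = 19999.71
Buyer bears (B): 1051.17 + 95.14 + 368.18 = 1514.49
Landed cost (B) = invoice 111109.49 + 1514.49 + duty 19999.71 = 132623.69
Difference = |128986.44 − 132623.69| = 3637.25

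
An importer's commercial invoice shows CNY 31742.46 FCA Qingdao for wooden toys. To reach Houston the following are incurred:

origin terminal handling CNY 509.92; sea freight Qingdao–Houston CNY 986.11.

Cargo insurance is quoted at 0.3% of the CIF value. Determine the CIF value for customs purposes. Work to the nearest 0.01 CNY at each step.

CIF value: CNY 33338.51

Let C be the CIF value. C = FCA price + pre-shipment costs + freight + 0.3% × C
C − 0.3% × C = 31742.46 + 509.92 + 986.11
0.997 × C = 33238.49
C = 33238.49 / 0.997 = 33338.51
Insurance premium = 0.3% × 33338.51 = 100.02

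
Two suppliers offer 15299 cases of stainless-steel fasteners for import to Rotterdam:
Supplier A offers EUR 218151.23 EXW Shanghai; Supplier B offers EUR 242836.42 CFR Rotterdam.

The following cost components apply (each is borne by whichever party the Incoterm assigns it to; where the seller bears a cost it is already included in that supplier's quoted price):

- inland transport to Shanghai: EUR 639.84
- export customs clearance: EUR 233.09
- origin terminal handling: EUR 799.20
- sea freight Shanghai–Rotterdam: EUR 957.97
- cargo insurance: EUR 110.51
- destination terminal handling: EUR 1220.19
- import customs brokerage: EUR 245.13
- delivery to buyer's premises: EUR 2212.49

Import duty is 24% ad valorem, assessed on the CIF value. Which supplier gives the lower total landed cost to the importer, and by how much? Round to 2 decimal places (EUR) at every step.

Supplier A is cheaper by EUR 27348.31

Supplier A (EXW):
CIF value = EXW price + inland to port + export clearance + origin terminal + freight + insurance = 218151.23 + 639.84 + 233.09 + 799.20 + 957.97 + 110.51 = 220891.84
Import duty = 220891.84 × 24% = 53014.04
Buyer bears (A): 639.84 + 233.09 + 799.20 + 957.97 + 110.51 + 1220.19 + 245.13 + 2212.49 = 6418.42
Landed cost (A) = invoice 218151.23 + 6418.42 + duty 53014.04 = 277583.69
Supplier B (CFR):
CIF value = CFR price + insurance = 242836.42 + 110.51 = 242946.93
Import duty = 242946.93 × 24% = 58307.26
Buyer bears (B): 110.51 + 1220.19 + 245.13 + 2212.49 = 3788.32
Landed cost (B) = invoice 242836.42 + 3788.32 + duty 58307.26 = 304932.00
Difference = |277583.69 − 304932.00| = 27348.31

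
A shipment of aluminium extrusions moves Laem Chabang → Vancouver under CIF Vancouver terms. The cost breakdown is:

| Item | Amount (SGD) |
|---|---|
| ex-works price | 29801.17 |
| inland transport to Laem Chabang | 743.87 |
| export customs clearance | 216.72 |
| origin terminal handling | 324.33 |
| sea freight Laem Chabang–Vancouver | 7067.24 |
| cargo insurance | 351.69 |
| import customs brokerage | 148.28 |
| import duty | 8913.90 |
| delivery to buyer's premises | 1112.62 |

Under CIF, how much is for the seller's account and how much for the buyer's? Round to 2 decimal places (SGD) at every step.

CIF: the seller pays costs through ocean freight and marine insurance to the destination port.
Seller's account: goods 29801.17 + inland to port 743.87 + export clearance 216.72 + origin terminal 324.33 + freight 7067.24 + insurance 351.69 = 38505.02
Buyer's account: brokerage 148.28 + duty 8913.90 + delivery 1112.62 = 10174.80

Seller: SGD 38505.02; buyer: SGD 10174.80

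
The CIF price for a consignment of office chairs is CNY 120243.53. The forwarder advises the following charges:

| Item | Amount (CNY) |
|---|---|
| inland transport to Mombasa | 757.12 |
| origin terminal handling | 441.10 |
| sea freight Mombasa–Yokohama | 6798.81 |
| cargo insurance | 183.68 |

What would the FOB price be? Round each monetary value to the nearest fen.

Not relevant to the conversion: inland to port, origin terminal — on the seller under both CIF and FOB; already in the CIF price and stays in the FOB price.
From CIF to FOB, the seller no longer bears: freight, insurance.
FOB price = 120243.53 − 6798.81 − 183.68 = 113261.04

FOB price: CNY 113261.04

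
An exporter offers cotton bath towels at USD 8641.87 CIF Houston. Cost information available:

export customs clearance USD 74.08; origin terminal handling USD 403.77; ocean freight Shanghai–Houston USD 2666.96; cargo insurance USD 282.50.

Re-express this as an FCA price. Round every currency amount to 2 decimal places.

Not relevant to the conversion: export clearance — on the seller under both CIF and FCA; already in the CIF price and stays in the FCA price.
From CIF to FCA, the seller no longer bears: origin terminal, freight, insurance.
FCA price = 8641.87 − 403.77 − 2666.96 − 282.50 = 5288.64

FCA price: USD 5288.64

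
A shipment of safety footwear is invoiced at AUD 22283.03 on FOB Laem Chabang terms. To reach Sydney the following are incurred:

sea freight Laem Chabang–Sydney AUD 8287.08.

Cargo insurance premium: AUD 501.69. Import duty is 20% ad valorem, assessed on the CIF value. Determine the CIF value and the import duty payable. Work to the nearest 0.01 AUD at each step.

CIF = FOB price + freight + insurance
CIF = 22283.03 + 8287.08 + 501.69 = 31071.80
Import duty = 31071.80 × 20% = 6214.36

CIF value: AUD 31071.80; import duty: AUD 6214.36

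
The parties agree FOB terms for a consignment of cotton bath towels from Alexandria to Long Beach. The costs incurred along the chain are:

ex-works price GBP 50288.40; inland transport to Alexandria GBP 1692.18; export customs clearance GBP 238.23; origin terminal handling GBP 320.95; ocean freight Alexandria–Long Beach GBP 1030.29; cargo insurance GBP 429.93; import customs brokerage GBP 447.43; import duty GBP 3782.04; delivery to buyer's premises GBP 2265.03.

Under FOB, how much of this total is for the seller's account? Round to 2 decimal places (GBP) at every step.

Seller's account: GBP 52539.76

FOB: the seller bears costs until goods are on board at the origin port; the buyer bears freight, insurance and all costs thereafter.
Seller's account: goods 50288.40 + inland to port 1692.18 + export clearance 238.23 + origin terminal 320.95 = 52539.76
Buyer's account: freight 1030.29 + insurance 429.93 + brokerage 447.43 + duty 3782.04 + delivery 2265.03 = 7954.72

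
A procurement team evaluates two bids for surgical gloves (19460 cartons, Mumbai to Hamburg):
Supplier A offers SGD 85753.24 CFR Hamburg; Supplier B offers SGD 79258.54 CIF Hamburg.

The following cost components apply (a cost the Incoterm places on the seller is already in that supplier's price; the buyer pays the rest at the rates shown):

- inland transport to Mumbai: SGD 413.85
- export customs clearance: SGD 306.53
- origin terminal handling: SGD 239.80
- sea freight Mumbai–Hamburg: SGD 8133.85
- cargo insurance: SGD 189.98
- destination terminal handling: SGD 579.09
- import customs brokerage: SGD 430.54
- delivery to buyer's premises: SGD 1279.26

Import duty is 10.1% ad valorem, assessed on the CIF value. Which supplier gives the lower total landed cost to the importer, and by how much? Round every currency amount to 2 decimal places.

Supplier A (CFR):
CIF value = CFR price + insurance = 85753.24 + 189.98 = 85943.22
Import duty = 85943.22 × 10.1% = 8680.27
Buyer bears (A): 189.98 + 579.09 + 430.54 + 1279.26 = 2478.87
Landed cost (A) = invoice 85753.24 + 2478.87 + duty 8680.27 = 96912.38
Supplier B (CIF):
The CIF price already equals the CIF value: 79258.54
Import duty = 79258.54 × 10.1% = 8005.11
Buyer bears (B): 579.09 + 430.54 + 1279.26 = 2288.89
Landed cost (B) = invoice 79258.54 + 2288.89 + duty 8005.11 = 89552.54
Difference = |96912.38 − 89552.54| = 7359.84

Supplier B is cheaper by SGD 7359.84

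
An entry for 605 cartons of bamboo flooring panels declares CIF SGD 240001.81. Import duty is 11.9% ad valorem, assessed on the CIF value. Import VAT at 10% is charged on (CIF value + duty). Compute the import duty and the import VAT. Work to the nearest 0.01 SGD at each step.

Import duty = 240001.81 × 11.9% = 28560.22
VAT base = CIF + duty = 240001.81 + 28560.22 = 268562.03
Import VAT = 268562.03 × 10% = 26856.20

Import duty: SGD 28560.22; import VAT: SGD 26856.20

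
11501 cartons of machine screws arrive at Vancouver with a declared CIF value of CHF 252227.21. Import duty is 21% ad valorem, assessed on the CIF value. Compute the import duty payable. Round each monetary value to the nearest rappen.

Import duty = 252227.21 × 21% = 52967.71

Import duty: CHF 52967.71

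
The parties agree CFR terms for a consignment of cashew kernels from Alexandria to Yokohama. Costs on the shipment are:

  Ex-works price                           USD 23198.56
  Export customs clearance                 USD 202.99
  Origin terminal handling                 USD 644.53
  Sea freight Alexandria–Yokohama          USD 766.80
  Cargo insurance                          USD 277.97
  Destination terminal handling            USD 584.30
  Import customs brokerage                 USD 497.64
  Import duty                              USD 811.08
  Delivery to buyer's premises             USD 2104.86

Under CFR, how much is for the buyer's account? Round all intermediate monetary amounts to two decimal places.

Buyer's account: USD 4275.85

CFR: the seller pays costs through ocean freight to the destination port, but not insurance.
Seller's account: goods 23198.56 + export clearance 202.99 + origin terminal 644.53 + freight 766.80 = 24812.88
Buyer's account: insurance 277.97 + destination terminal 584.30 + brokerage 497.64 + duty 811.08 + delivery 2104.86 = 4275.85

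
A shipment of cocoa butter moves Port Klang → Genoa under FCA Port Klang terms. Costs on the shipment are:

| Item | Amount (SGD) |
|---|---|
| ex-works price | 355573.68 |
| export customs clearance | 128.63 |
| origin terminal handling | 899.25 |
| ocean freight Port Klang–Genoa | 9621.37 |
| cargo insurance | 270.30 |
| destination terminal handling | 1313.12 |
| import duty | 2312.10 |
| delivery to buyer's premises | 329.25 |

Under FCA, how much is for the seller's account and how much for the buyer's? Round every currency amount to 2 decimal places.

Seller: SGD 355702.31; buyer: SGD 14745.39

FCA: the seller delivers export-cleared goods to the carrier; the buyer bears costs from that point.
Seller's account: goods 355573.68 + export clearance 128.63 = 355702.31
Buyer's account: origin terminal 899.25 + freight 9621.37 + insurance 270.30 + destination terminal 1313.12 + duty 2312.10 + delivery 329.25 = 14745.39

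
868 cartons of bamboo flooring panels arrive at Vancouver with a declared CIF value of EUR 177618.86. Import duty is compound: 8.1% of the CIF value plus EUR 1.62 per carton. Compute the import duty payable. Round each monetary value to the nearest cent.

Import duty: EUR 15793.29

Ad valorem component: 177618.86 × 8.1% = 14387.13
Specific component: 868 × 1.62 = 1406.16
Import duty = 14387.13 + 1406.16 = 15793.29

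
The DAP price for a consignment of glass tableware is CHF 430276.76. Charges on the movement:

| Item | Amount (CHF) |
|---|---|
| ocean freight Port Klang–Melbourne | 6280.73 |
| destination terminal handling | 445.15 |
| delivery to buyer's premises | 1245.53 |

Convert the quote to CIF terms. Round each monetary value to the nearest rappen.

Not relevant to the conversion: freight — on the seller under both DAP and CIF; already in the DAP price and stays in the CIF price.
From DAP to CIF, the seller no longer bears: destination terminal, delivery.
CIF price = 430276.76 − 445.15 − 1245.53 = 428586.08

CIF price: CHF 428586.08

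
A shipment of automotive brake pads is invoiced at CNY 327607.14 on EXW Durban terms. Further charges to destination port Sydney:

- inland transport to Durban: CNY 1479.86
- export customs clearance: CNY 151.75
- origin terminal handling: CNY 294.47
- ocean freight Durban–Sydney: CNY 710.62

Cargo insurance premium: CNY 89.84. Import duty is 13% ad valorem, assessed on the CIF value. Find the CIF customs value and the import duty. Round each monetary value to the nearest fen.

CIF = EXW price + pre-shipment costs + freight + insurance
CIF = 327607.14 + 1479.86 + 151.75 + 294.47 + 710.62 + 89.84 = 330333.68
Import duty = 330333.68 × 13% = 42943.38

CIF value: CNY 330333.68; import duty: CNY 42943.38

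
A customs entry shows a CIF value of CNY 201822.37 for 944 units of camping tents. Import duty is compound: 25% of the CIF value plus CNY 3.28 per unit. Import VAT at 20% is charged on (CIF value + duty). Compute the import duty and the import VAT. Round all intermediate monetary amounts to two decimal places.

Ad valorem component: 201822.37 × 25% = 50455.59
Specific component: 944 × 3.28 = 3096.32
Import duty = 50455.59 + 3096.32 = 53551.91
VAT base = CIF + duty = 201822.37 + 53551.91 = 255374.28
Import VAT = 255374.28 × 20% = 51074.86

Import duty: CNY 53551.91; import VAT: CNY 51074.86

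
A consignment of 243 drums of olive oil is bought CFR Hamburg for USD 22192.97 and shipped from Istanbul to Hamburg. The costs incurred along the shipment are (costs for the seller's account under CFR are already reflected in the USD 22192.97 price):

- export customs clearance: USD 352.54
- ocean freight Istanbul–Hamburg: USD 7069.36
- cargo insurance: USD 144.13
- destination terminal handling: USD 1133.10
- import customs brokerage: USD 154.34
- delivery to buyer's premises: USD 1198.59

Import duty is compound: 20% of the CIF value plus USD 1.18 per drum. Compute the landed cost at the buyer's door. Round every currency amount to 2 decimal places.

Total landed cost: USD 29577.29

CFR: the seller pays costs through ocean freight to the destination port, but not insurance.
Already in the invoice (seller's account under CFR): export clearance, freight — exclude.
CIF value = CFR price + insurance = 22192.97 + 144.13 = 22337.10
Ad valorem component: 22337.10 × 20% = 4467.42
Specific component: 243 × 1.18 = 286.74
Import duty = 4467.42 + 286.74 = 4754.16
Buyer bears: insurance 144.13 + destination terminal 1133.10 + brokerage 154.34 + delivery 1198.59 + duty 4754.16 = 7384.32
Landed cost = invoice 22192.97 + 7384.32 = 29577.29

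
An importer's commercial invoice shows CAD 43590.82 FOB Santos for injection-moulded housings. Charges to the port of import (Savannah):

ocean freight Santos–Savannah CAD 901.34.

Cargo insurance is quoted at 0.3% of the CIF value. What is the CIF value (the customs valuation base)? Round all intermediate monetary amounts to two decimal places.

CIF value: CAD 44626.04

Let C be the CIF value. C = FOB price + freight + 0.3% × C
C − 0.3% × C = 43590.82 + 901.34
0.997 × C = 44492.16
C = 44492.16 / 0.997 = 44626.04
Insurance premium = 0.3% × 44626.04 = 133.88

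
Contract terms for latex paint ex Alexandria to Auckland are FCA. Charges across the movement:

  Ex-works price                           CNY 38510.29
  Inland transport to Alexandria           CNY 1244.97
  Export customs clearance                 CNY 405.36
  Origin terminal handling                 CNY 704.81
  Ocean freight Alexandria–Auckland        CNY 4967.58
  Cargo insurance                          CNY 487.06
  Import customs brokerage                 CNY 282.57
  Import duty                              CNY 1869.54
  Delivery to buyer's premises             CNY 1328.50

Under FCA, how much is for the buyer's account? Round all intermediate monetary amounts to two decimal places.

FCA: the seller delivers export-cleared goods to the carrier; the buyer bears costs from that point.
Seller's account: goods 38510.29 + inland to port 1244.97 + export clearance 405.36 = 40160.62
Buyer's account: origin terminal 704.81 + freight 4967.58 + insurance 487.06 + brokerage 282.57 + duty 1869.54 + delivery 1328.50 = 9640.06

Buyer's account: CNY 9640.06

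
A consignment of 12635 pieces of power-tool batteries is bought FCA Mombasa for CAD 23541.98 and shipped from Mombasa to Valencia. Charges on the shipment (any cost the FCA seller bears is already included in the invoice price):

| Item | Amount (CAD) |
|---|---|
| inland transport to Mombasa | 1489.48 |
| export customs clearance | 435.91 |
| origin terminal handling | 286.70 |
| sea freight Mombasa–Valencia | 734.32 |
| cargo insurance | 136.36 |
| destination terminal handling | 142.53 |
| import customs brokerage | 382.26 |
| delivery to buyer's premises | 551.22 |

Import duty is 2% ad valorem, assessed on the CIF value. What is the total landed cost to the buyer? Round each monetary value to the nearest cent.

Total landed cost: CAD 26269.36

FCA: the seller delivers export-cleared goods to the carrier; the buyer bears costs from that point.
Already in the invoice (seller's account under FCA): inland to port, export clearance — exclude.
CIF value = FCA price + origin terminal + freight + insurance = 23541.98 + 286.70 + 734.32 + 136.36 = 24699.36
Import duty = 24699.36 × 2% = 493.99
Buyer bears: origin terminal 286.70 + freight 734.32 + insurance 136.36 + destination terminal 142.53 + brokerage 382.26 + delivery 551.22 + duty 493.99 = 2727.38
Landed cost = invoice 23541.98 + 2727.38 = 26269.36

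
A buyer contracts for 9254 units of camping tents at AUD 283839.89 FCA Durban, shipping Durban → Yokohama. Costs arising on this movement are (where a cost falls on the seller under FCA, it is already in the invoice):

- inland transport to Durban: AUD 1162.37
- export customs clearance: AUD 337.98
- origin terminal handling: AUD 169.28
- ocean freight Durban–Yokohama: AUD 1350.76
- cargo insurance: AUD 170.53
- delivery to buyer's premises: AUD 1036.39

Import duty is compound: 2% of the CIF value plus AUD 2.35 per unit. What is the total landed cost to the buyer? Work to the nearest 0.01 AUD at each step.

Total landed cost: AUD 314024.36

FCA: the seller delivers export-cleared goods to the carrier; the buyer bears costs from that point.
Already in the invoice (seller's account under FCA): inland to port, export clearance — exclude.
CIF value = FCA price + origin terminal + freight + insurance = 283839.89 + 169.28 + 1350.76 + 170.53 = 285530.46
Ad valorem component: 285530.46 × 2% = 5710.61
Specific component: 9254 × 2.35 = 21746.90
Import duty = 5710.61 + 21746.90 = 27457.51
Buyer bears: origin terminal 169.28 + freight 1350.76 + insurance 170.53 + delivery 1036.39 + duty 27457.51 = 30184.47
Landed cost = invoice 283839.89 + 30184.47 = 314024.36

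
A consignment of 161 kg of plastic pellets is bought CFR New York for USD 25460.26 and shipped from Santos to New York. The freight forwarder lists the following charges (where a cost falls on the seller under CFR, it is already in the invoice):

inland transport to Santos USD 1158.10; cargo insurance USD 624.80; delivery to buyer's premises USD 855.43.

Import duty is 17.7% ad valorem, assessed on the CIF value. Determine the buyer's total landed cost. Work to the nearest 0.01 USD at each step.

CFR: the seller pays costs through ocean freight to the destination port, but not insurance.
Already in the invoice (seller's account under CFR): inland to port — exclude.
CIF value = CFR price + insurance = 25460.26 + 624.80 = 26085.06
Import duty = 26085.06 × 17.7% = 4617.06
Buyer bears: insurance 624.80 + delivery 855.43 + duty 4617.06 = 6097.29
Landed cost = invoice 25460.26 + 6097.29 = 31557.55

Total landed cost: USD 31557.55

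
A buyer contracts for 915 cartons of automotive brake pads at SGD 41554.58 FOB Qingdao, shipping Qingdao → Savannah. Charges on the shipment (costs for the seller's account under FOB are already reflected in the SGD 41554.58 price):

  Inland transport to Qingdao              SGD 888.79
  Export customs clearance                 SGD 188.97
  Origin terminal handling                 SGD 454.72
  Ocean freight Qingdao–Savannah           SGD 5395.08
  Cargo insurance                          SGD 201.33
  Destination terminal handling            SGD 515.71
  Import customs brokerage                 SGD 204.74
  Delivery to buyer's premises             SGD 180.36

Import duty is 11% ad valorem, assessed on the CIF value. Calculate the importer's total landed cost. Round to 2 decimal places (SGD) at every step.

FOB: the seller bears costs until goods are on board at the origin port; the buyer bears freight, insurance and all costs thereafter.
Already in the invoice (seller's account under FOB): inland to port, export clearance, origin terminal — exclude.
CIF value = FOB price + freight + insurance = 41554.58 + 5395.08 + 201.33 = 47150.99
Import duty = 47150.99 × 11% = 5186.61
Buyer bears: freight 5395.08 + insurance 201.33 + destination terminal 515.71 + brokerage 204.74 + delivery 180.36 + duty 5186.61 = 11683.83
Landed cost = invoice 41554.58 + 11683.83 = 53238.41

Total landed cost: SGD 53238.41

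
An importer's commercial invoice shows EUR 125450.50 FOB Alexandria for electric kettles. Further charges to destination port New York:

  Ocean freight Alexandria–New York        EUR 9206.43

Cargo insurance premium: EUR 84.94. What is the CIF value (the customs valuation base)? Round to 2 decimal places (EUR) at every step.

CIF value: EUR 134741.87

CIF = FOB price + freight + insurance
CIF = 125450.50 + 9206.43 + 84.94 = 134741.87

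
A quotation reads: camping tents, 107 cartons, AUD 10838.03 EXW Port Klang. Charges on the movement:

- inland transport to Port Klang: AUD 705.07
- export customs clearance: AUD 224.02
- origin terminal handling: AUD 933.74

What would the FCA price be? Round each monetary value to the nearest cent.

Not relevant to the conversion: origin terminal — on the buyer under both terms; not part of either seller's price.
From EXW to FCA, the seller additionally bears: inland to port, export clearance.
FCA price = 10838.03 + 705.07 + 224.02 = 11767.12

FCA price: AUD 11767.12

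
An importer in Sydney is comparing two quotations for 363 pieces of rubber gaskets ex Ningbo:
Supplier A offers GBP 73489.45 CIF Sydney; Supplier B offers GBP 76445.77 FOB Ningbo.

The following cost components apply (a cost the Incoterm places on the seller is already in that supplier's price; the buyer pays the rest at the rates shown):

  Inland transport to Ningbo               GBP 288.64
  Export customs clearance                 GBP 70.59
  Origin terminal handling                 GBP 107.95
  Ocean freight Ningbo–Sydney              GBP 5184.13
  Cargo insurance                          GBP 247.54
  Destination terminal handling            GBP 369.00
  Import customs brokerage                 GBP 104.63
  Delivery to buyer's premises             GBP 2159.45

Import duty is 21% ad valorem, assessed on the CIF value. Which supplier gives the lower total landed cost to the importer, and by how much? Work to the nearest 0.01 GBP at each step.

Supplier A (CIF):
The CIF price already equals the CIF value: 73489.45
Import duty = 73489.45 × 21% = 15432.78
Buyer bears (A): 369.00 + 104.63 + 2159.45 = 2633.08
Landed cost (A) = invoice 73489.45 + 2633.08 + duty 15432.78 = 91555.31
Supplier B (FOB):
CIF value = FOB price + freight + insurance = 76445.77 + 5184.13 + 247.54 = 81877.44
Import duty = 81877.44 × 21% = 17194.26
Buyer bears (B): 5184.13 + 247.54 + 369.00 + 104.63 + 2159.45 = 8064.75
Landed cost (B) = invoice 76445.77 + 8064.75 + duty 17194.26 = 101704.78
Difference = |91555.31 − 101704.78| = 10149.47

Supplier A is cheaper by GBP 10149.47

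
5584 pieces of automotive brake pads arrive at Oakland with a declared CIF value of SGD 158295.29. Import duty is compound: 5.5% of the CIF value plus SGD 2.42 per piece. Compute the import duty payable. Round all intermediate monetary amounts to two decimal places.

Import duty: SGD 22219.52

Ad valorem component: 158295.29 × 5.5% = 8706.24
Specific component: 5584 × 2.42 = 13513.28
Import duty = 8706.24 + 13513.28 = 22219.52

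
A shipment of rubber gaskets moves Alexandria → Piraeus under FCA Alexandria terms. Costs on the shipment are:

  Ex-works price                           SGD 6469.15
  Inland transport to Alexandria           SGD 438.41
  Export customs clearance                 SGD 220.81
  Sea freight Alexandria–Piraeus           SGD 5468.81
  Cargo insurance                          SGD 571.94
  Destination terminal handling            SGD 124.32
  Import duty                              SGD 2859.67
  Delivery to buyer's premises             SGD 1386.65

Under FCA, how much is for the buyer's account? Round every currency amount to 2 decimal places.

Buyer's account: SGD 10411.39

FCA: the seller delivers export-cleared goods to the carrier; the buyer bears costs from that point.
Seller's account: goods 6469.15 + inland to port 438.41 + export clearance 220.81 = 7128.37
Buyer's account: freight 5468.81 + insurance 571.94 + destination terminal 124.32 + duty 2859.67 + delivery 1386.65 = 10411.39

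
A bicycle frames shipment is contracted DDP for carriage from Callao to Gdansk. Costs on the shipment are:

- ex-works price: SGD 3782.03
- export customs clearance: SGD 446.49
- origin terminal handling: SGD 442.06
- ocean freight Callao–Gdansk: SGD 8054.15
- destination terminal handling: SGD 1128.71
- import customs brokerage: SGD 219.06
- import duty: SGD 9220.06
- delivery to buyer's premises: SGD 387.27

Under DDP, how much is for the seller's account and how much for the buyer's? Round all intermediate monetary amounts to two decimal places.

Seller: SGD 23679.83; buyer: SGD 0.00

DDP: the seller bears all costs including import duty.
Seller's account: goods 3782.03 + export clearance 446.49 + origin terminal 442.06 + freight 8054.15 + destination terminal 1128.71 + brokerage 219.06 + duty 9220.06 + delivery 387.27 = 23679.83
Buyer's account: 0.00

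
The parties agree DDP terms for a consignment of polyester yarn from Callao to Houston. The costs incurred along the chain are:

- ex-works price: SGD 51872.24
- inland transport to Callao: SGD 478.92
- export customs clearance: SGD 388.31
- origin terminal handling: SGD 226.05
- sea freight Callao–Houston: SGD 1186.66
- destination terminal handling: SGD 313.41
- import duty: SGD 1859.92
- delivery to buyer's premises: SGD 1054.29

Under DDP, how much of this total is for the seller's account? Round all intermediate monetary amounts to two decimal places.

DDP: the seller bears all costs including import duty.
Seller's account: goods 51872.24 + inland to port 478.92 + export clearance 388.31 + origin terminal 226.05 + freight 1186.66 + destination terminal 313.41 + duty 1859.92 + delivery 1054.29 = 57379.80
Buyer's account: 0.00

Seller's account: SGD 57379.80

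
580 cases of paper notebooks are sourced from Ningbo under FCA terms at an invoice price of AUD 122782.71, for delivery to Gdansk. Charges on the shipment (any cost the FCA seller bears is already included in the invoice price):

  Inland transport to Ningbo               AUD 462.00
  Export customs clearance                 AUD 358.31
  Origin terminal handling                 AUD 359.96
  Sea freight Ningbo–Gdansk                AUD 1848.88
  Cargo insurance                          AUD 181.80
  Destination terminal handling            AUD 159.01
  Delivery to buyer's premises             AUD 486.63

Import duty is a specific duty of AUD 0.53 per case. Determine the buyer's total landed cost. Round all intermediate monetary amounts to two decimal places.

Total landed cost: AUD 126126.39

FCA: the seller delivers export-cleared goods to the carrier; the buyer bears costs from that point.
Already in the invoice (seller's account under FCA): inland to port, export clearance — exclude.
CIF value = FCA price + origin terminal + freight + insurance = 122782.71 + 359.96 + 1848.88 + 181.80 = 125173.35
Import duty = 580 × 0.53 = 307.40
Buyer bears: origin terminal 359.96 + freight 1848.88 + insurance 181.80 + destination terminal 159.01 + delivery 486.63 + duty 307.40 = 3343.68
Landed cost = invoice 122782.71 + 3343.68 = 126126.39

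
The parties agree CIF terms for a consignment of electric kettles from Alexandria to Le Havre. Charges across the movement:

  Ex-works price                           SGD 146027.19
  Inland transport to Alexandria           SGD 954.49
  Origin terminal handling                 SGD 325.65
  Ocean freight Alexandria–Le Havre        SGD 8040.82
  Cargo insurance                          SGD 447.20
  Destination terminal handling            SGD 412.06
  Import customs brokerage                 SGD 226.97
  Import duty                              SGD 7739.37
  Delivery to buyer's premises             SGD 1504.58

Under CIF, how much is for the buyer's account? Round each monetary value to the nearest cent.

CIF: the seller pays costs through ocean freight and marine insurance to the destination port.
Seller's account: goods 146027.19 + inland to port 954.49 + origin terminal 325.65 + freight 8040.82 + insurance 447.20 = 155795.35
Buyer's account: destination terminal 412.06 + brokerage 226.97 + duty 7739.37 + delivery 1504.58 = 9882.98

Buyer's account: SGD 9882.98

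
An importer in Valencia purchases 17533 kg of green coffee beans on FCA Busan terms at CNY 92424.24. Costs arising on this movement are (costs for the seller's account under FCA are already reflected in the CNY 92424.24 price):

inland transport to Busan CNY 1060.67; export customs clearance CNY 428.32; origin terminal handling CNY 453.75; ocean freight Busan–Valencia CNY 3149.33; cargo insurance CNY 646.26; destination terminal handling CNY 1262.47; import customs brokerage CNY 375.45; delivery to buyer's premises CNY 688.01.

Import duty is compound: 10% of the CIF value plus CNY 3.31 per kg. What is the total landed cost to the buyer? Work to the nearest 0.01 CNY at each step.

FCA: the seller delivers export-cleared goods to the carrier; the buyer bears costs from that point.
Already in the invoice (seller's account under FCA): inland to port, export clearance — exclude.
CIF value = FCA price + origin terminal + freight + insurance = 92424.24 + 453.75 + 3149.33 + 646.26 = 96673.58
Ad valorem component: 96673.58 × 10% = 9667.36
Specific component: 17533 × 3.31 = 58034.23
Import duty = 9667.36 + 58034.23 = 67701.59
Buyer bears: origin terminal 453.75 + freight 3149.33 + insurance 646.26 + destination terminal 1262.47 + brokerage 375.45 + delivery 688.01 + duty 67701.59 = 74276.86
Landed cost = invoice 92424.24 + 74276.86 = 166701.10

Total landed cost: CNY 166701.10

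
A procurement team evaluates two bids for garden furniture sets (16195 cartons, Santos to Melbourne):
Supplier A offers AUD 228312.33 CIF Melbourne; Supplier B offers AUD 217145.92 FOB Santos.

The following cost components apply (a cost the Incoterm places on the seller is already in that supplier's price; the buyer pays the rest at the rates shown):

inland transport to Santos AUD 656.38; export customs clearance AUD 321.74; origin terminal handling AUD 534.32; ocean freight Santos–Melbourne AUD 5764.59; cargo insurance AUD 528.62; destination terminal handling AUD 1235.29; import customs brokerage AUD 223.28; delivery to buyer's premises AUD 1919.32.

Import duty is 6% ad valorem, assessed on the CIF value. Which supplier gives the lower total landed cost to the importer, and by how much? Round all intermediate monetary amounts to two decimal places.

Supplier A (CIF):
The CIF price already equals the CIF value: 228312.33
Import duty = 228312.33 × 6% = 13698.74
Buyer bears (A): 1235.29 + 223.28 + 1919.32 = 3377.89
Landed cost (A) = invoice 228312.33 + 3377.89 + duty 13698.74 = 245388.96
Supplier B (FOB):
CIF value = FOB price + freight + insurance = 217145.92 + 5764.59 + 528.62 = 223439.13
Import duty = 223439.13 × 6% = 13406.35
Buyer bears (B): 5764.59 + 528.62 + 1235.29 + 223.28 + 1919.32 = 9671.10
Landed cost (B) = invoice 217145.92 + 9671.10 + duty 13406.35 = 240223.37
Difference = |245388.96 − 240223.37| = 5165.59

Supplier B is cheaper by AUD 5165.59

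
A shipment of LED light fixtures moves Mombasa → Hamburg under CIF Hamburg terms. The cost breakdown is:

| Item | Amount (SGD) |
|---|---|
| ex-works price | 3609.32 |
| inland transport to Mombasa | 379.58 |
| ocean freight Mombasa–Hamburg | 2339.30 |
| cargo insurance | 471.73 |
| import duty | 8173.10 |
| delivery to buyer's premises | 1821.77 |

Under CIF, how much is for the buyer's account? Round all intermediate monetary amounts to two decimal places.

Buyer's account: SGD 9994.87

CIF: the seller pays costs through ocean freight and marine insurance to the destination port.
Seller's account: goods 3609.32 + inland to port 379.58 + freight 2339.30 + insurance 471.73 = 6799.93
Buyer's account: duty 8173.10 + delivery 1821.77 = 9994.87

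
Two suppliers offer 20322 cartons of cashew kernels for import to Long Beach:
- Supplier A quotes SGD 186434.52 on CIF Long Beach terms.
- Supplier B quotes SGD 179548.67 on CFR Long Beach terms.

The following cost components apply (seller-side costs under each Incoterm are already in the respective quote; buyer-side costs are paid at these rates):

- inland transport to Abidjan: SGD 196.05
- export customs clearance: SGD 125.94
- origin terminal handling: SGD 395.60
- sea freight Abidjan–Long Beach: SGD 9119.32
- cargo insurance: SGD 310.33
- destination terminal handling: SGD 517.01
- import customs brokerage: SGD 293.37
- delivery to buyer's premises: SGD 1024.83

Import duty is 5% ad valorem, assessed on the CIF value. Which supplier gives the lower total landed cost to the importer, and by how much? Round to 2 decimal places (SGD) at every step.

Supplier B is cheaper by SGD 6904.30

Supplier A (CIF):
The CIF price already equals the CIF value: 186434.52
Import duty = 186434.52 × 5% = 9321.73
Buyer bears (A): 517.01 + 293.37 + 1024.83 = 1835.21
Landed cost (A) = invoice 186434.52 + 1835.21 + duty 9321.73 = 197591.46
Supplier B (CFR):
CIF value = CFR price + insurance = 179548.67 + 310.33 = 179859.00
Import duty = 179859.00 × 5% = 8992.95
Buyer bears (B): 310.33 + 517.01 + 293.37 + 1024.83 = 2145.54
Landed cost (B) = invoice 179548.67 + 2145.54 + duty 8992.95 = 190687.16
Difference = |197591.46 − 190687.16| = 6904.30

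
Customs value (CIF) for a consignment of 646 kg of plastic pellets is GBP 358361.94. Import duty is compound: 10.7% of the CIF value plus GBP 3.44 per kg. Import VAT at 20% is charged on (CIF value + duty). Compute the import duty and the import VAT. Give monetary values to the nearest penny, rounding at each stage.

Import duty: GBP 40566.97; import VAT: GBP 79785.78

Ad valorem component: 358361.94 × 10.7% = 38344.73
Specific component: 646 × 3.44 = 2222.24
Import duty = 38344.73 + 2222.24 = 40566.97
VAT base = CIF + duty = 358361.94 + 40566.97 = 398928.91
Import VAT = 398928.91 × 20% = 79785.78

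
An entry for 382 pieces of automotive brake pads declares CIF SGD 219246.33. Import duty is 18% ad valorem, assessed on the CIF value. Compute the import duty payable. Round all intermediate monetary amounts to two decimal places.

Import duty: SGD 39464.34

Import duty = 219246.33 × 18% = 39464.34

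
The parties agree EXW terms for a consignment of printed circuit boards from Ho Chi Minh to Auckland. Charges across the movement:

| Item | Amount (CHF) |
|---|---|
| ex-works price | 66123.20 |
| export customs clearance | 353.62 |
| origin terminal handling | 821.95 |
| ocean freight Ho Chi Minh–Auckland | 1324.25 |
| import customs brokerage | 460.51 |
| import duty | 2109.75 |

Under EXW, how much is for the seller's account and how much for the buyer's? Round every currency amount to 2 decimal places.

EXW: the seller makes goods available at their premises; the buyer bears all onward costs.
Seller's account: goods 66123.20 = 66123.20
Buyer's account: export clearance 353.62 + origin terminal 821.95 + freight 1324.25 + brokerage 460.51 + duty 2109.75 = 5070.08

Seller: CHF 66123.20; buyer: CHF 5070.08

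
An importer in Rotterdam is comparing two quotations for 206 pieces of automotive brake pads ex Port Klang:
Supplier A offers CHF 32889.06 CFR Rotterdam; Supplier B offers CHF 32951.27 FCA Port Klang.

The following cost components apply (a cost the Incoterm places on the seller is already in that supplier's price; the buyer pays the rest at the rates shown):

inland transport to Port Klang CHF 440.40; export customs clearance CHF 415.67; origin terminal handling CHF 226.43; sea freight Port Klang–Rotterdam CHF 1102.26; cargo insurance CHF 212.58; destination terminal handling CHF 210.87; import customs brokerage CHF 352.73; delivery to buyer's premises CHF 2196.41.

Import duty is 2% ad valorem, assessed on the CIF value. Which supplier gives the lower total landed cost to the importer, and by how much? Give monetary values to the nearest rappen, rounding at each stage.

Supplier A is cheaper by CHF 1418.72

Supplier A (CFR):
CIF value = CFR price + insurance = 32889.06 + 212.58 = 33101.64
Import duty = 33101.64 × 2% = 662.03
Buyer bears (A): 212.58 + 210.87 + 352.73 + 2196.41 = 2972.59
Landed cost (A) = invoice 32889.06 + 2972.59 + duty 662.03 = 36523.68
Supplier B (FCA):
CIF value = FCA price + origin terminal + freight + insurance = 32951.27 + 226.43 + 1102.26 + 212.58 = 34492.54
Import duty = 34492.54 × 2% = 689.85
Buyer bears (B): 226.43 + 1102.26 + 212.58 + 210.87 + 352.73 + 2196.41 = 4301.28
Landed cost (B) = invoice 32951.27 + 4301.28 + duty 689.85 = 37942.40
Difference = |36523.68 − 37942.40| = 1418.72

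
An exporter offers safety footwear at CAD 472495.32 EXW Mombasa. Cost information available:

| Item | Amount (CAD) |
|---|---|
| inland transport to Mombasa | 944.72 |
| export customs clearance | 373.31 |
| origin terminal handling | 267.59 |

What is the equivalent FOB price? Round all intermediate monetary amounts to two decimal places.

From EXW to FOB, the seller additionally bears: inland to port, export clearance, origin terminal.
FOB price = 472495.32 + 944.72 + 373.31 + 267.59 = 474080.94

FOB price: CAD 474080.94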